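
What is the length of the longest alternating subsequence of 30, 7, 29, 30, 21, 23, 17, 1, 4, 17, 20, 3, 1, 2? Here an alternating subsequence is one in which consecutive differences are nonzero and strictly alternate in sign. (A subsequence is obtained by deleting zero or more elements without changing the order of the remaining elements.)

Track the best alternating length ending on an up-step vs a down-step at each position: up/down = 1/1, 1/2, 3/2, 3/1, 3/4, 5/4, 3/6, 1/6, 7/6, 7/6, 7/6, 7/8, 1/8, 9/8.
The maximum over both is 9; one such subsequence is 30, 7, 29, 21, 23, 1, 4, 1, 2.

9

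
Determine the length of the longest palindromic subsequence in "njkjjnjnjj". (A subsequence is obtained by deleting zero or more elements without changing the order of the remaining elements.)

7

One longest palindromic subsequence is jjnjnjj (positions 2,4,6,7,8,9,10); it reads the same forward and backward, and the interval DP gives dp[1][10] = 7.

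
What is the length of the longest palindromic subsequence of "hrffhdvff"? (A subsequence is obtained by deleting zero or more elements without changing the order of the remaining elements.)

Using dp[i][j] = 2 + dp[i+1][j−1] if the ends match, else max(dp[i+1][j], dp[i][j−1]):
dp[1][9] = 5. A witness is ffvff at positions 3,4,7,8,9.

5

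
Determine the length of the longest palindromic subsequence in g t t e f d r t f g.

5

Using dp[i][j] = 2 + dp[i+1][j−1] if the ends match, else max(dp[i+1][j], dp[i][j−1]):
dp[1][10] = 5. A witness is gftfg at positions 1,5,8,9,10.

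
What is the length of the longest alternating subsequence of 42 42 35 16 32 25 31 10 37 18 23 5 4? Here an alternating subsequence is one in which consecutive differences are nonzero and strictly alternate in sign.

A longest alternating subsequence is 42, 16, 32, 25, 31, 10, 37, 18, 23, 5 (positions 1,4,5,6,7,8,9,10,11,12); its 9 consecutive differences strictly alternate in sign, and length 10 is optimal.

10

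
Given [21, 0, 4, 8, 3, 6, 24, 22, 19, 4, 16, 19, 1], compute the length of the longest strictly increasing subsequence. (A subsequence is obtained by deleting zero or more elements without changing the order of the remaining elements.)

Let dp[i] be the longest increasing subsequence ending at position i. Then dp = [1, 1, 2, 3, 2, 3, 4, 4, 4, 3, 4, 5, 2].
The maximum is 5; one witness is 0, 4, 8, 16, 19 at positions 2,3,4,11,12.

5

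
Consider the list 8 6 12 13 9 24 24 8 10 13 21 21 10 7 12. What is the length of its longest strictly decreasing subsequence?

Let dp[i] be the longest decreasing subsequence ending at position i. Then dp = [1, 2, 1, 1, 2, 1, 1, 3, 2, 2, 2, 2, 3, 4, 3].
The maximum is 4; one witness is 12, 9, 8, 7 at positions 3,5,8,14.

4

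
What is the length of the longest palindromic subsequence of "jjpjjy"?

One longest palindromic subsequence is jjpjj (positions 1,2,3,4,5); it reads the same forward and backward, and the interval DP gives dp[1][6] = 5.

5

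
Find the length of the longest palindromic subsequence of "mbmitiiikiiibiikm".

11

One longest palindromic subsequence is miiiiiiiiim (positions 1,4,6,7,8,10,11,12,14,15,17); it reads the same forward and backward, and the interval DP gives dp[1][17] = 11.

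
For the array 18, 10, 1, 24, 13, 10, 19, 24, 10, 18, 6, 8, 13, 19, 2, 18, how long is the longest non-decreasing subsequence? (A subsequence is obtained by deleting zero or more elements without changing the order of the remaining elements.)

5

Let dp[i] be the longest non-decreasing subsequence ending at position i. Then dp = [1, 1, 1, 2, 2, 2, 3, 4, 3, 4, 2, 3, 4, 5, 2, 5].
The maximum is 5; one witness is 10, 10, 10, 18, 19 at positions 2,6,9,10,14.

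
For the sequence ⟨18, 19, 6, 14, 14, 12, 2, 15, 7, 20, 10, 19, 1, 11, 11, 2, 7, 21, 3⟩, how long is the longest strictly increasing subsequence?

5

Let dp[i] be the longest increasing subsequence ending at position i. Then dp = [1, 2, 1, 2, 2, 2, 1, 3, 2, 4, 3, 4, 1, 4, 4, 2, 3, 5, 3].
The maximum is 5; one witness is 6, 14, 15, 20, 21 at positions 3,4,8,10,18.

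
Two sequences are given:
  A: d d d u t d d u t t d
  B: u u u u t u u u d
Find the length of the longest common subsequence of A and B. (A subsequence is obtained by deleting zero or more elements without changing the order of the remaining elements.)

4

Backtracking the LCS table gives one alignment: u (A4,B4) → t (A5,B5) → u (A8,B8) → d (A11,B9).
So the longest common subsequence has length 4.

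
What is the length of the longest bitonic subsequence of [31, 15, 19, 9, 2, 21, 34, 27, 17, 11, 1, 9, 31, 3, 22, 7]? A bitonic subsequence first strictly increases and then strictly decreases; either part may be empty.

9

Let inc[i] be the LIS ending at i and dec[i] the longest strictly decreasing subsequence starting at i. inc = [1, 1, 2, 1, 1, 3, 4, 4, 2, 2, 1, 2, 5, 2, 4, 3], dec = [6, 4, 5, 3, 2, 5, 6, 5, 4, 3, 1, 2, 3, 1, 2, 1].
max_i inc[i]+dec[i]−1 = 9, with one witness 15, 19, 21, 34, 27, 17, 11, 9, 7.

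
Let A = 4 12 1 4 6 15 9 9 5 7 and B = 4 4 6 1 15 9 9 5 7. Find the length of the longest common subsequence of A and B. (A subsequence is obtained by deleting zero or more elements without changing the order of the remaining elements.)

Backtracking the LCS table gives one alignment: 4 (A1,B1) → 4 (A4,B2) → 6 (A5,B3) → 15 (A6,B5) → 9 (A7,B6) → 9 (A8,B7) → 5 (A9,B8) → 7 (A10,B9).
So the longest common subsequence has length 8.

8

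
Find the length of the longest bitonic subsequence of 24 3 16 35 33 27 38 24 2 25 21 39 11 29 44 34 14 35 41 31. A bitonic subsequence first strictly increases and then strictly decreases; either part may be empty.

9

One longest bitonic subsequence is 3, 16, 24, 25, 29, 34, 35, 41, 31 (positions 2,3,8,10,14,16,18,19,20): it rises to 41 then falls. Length 9 is optimal.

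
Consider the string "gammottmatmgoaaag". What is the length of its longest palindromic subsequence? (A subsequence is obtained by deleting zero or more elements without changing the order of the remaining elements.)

10

Using dp[i][j] = 2 + dp[i+1][j−1] if the ends match, else max(dp[i+1][j], dp[i][j−1]):
dp[1][17] = 10. A witness is gammttmmag at positions 1,2,3,4,6,7,8,11,16,17.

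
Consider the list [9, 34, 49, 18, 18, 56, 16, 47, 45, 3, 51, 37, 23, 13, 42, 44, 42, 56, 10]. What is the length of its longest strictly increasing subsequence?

6

One longest increasing subsequence is 9, 34, 37, 42, 44, 56 (positions 1,2,12,15,16,18), of length 6; no longer one exists.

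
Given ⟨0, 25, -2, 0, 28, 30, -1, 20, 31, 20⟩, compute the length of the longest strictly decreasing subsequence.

3

One longest decreasing subsequence is 25, 0, -1 (positions 2,4,7), of length 3; no longer one exists.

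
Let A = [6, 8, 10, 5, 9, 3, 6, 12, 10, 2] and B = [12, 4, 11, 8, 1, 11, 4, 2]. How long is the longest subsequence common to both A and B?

A longest common subsequence is 8, 2 (length 2); the LCS DP confirms no longer common subsequence exists.

2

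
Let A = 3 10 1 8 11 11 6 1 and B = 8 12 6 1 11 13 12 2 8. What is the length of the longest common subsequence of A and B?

A longest common subsequence is 8, 6, 1 (length 3); the LCS DP confirms no longer common subsequence exists.

3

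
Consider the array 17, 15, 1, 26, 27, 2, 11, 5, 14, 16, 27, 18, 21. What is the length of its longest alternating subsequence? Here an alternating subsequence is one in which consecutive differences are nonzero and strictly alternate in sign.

A longest alternating subsequence is 17, 15, 26, 2, 11, 5, 27, 18, 21 (positions 1,2,4,6,7,8,11,12,13); its 8 consecutive differences strictly alternate in sign, and length 9 is optimal.

9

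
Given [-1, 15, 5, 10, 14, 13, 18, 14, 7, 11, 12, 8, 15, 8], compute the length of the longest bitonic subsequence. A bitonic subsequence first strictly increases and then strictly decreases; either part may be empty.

8

Let inc[i] be the LIS ending at i and dec[i] the longest strictly decreasing subsequence starting at i. inc = [1, 2, 2, 3, 4, 4, 5, 5, 3, 4, 5, 4, 6, 4], dec = [1, 5, 1, 2, 4, 3, 4, 3, 1, 2, 2, 1, 2, 1].
max_i inc[i]+dec[i]−1 = 8, with one witness -1, 5, 10, 14, 18, 14, 12, 8.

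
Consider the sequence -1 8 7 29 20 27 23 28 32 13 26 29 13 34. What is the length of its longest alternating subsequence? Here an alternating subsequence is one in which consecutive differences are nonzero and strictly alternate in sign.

12

A longest alternating subsequence is -1, 8, 7, 29, 20, 27, 23, 28, 13, 26, 13, 34 (positions 1,2,3,4,5,6,7,8,10,11,13,14); its 11 consecutive differences strictly alternate in sign, and length 12 is optimal.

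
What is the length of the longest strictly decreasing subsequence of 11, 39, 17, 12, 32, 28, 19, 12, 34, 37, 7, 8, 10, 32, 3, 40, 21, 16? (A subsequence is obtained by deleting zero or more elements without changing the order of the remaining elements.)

7

Let dp[i] be the longest decreasing subsequence ending at position i. Then dp = [1, 1, 2, 3, 2, 3, 4, 5, 2, 2, 6, 6, 6, 3, 7, 1, 4, 5].
The maximum is 7; one witness is 39, 32, 28, 19, 12, 7, 3 at positions 2,5,6,7,8,11,15.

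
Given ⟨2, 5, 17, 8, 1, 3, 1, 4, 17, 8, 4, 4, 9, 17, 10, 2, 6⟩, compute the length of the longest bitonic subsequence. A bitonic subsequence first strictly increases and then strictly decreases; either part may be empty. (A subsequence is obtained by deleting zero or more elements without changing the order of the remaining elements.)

One longest bitonic subsequence is 2, 3, 4, 8, 9, 17, 10, 6 (positions 1,6,8,10,13,14,15,17): it rises to 17 then falls. Length 8 is optimal.

8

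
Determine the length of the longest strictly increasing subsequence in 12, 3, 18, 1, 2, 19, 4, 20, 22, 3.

One longest increasing subsequence is 12, 18, 19, 20, 22 (positions 1,3,6,8,9), of length 5; no longer one exists.

5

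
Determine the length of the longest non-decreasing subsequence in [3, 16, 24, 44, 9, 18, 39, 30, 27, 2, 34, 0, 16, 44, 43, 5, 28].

6

Scanning left to right, the best length ending at each element is: 3→1, 16→2, 24→3, 44→4, 9→2, 18→3, 39→4, 30→4, 27→4, 2→1, 34→5, 0→1, 16→3, 44→6, 43→6, 5→2, 28→5.
So the longest non-decreasing subsequence has length 6, e.g. 3, 16, 24, 30, 34, 44.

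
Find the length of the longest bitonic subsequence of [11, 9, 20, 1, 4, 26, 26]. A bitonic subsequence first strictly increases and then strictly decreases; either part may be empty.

3

Let inc[i] be the LIS ending at i and dec[i] the longest strictly decreasing subsequence starting at i. inc = [1, 1, 2, 1, 2, 3, 3], dec = [3, 2, 2, 1, 1, 1, 1].
max_i inc[i]+dec[i]−1 = 3, with one witness 11, 9, 4.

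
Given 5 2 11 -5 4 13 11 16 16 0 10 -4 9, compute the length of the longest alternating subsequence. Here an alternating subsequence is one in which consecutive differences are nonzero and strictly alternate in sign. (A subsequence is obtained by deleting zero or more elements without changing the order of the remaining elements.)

11

A longest alternating subsequence is 5, 2, 11, -5, 13, 11, 16, 0, 10, -4, 9 (positions 1,2,3,4,6,7,8,10,11,12,13); its 10 consecutive differences strictly alternate in sign, and length 11 is optimal.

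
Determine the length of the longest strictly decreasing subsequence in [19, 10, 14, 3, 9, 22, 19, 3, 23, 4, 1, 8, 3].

Scanning left to right, the best length ending at each element is: 19→1, 10→2, 14→2, 3→3, 9→3, 22→1, 19→2, 3→4, 23→1, 4→4, 1→5, 8→4, 3→5.
So the longest decreasing subsequence has length 5, e.g. 19, 10, 9, 3, 1.

5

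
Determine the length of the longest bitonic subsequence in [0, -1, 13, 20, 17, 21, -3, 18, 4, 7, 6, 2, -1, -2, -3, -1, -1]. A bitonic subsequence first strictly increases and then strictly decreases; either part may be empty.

11

Let inc[i] be the LIS ending at i and dec[i] the longest strictly decreasing subsequence starting at i. inc = [1, 1, 2, 3, 3, 4, 1, 4, 2, 3, 3, 2, 2, 2, 1, 3, 3], dec = [4, 3, 7, 8, 7, 8, 1, 7, 5, 6, 5, 4, 3, 2, 1, 1, 1].
max_i inc[i]+dec[i]−1 = 11, with one witness 0, 13, 20, 21, 18, 7, 6, 2, -1, -2, -3.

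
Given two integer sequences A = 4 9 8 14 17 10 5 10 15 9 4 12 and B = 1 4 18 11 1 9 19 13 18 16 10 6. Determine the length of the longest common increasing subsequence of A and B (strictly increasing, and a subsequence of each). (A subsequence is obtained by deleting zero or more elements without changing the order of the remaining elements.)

3

A longest common strictly increasing subsequence is 4, 9, 10 (length 3); it appears in order in both A and B, and no longer such subsequence exists.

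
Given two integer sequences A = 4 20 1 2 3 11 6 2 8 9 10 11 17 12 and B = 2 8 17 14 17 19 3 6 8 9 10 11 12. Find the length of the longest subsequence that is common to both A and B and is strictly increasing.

8

For each value that appears in both, track the longest common increasing run ending there.
The best achievable length is 8; one witness is 2, 3, 6, 8, 9, 10, 11, 12 (A-positions 4,5,7,9,10,11,12,14, B-positions 1,7,8,9,10,11,12,13).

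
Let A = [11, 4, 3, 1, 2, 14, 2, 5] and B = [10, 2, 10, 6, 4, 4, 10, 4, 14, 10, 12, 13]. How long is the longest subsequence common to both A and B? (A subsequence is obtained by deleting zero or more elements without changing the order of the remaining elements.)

Backtracking the LCS table gives one alignment: 4 (A2,B8) → 14 (A6,B9).
So the longest common subsequence has length 2.

2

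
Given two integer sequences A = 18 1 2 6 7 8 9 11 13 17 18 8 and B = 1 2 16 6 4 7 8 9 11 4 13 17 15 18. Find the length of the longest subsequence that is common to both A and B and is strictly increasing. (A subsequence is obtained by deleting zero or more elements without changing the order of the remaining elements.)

10

For each value that appears in both, track the longest common increasing run ending there.
The best achievable length is 10; one witness is 1, 2, 6, 7, 8, 9, 11, 13, 17, 18 (A-positions 2,3,4,5,6,7,8,9,10,11, B-positions 1,2,4,6,7,8,9,11,12,14).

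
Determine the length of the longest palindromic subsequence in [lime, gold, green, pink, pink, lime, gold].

One longest palindromic subsequence is gold pink pink gold (positions 2,4,5,7); it reads the same forward and backward, and the interval DP gives dp[1][7] = 4.

4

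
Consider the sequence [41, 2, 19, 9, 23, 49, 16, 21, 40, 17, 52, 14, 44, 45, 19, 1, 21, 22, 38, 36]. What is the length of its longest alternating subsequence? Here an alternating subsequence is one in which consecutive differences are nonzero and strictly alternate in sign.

A longest alternating subsequence is 41, 2, 19, 9, 23, 16, 21, 17, 52, 14, 44, 19, 38, 36 (positions 1,2,3,4,5,7,8,10,11,12,13,15,19,20); its 13 consecutive differences strictly alternate in sign, and length 14 is optimal.

14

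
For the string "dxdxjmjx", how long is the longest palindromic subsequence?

5

One longest palindromic subsequence is xjmjx (positions 2,5,6,7,8); it reads the same forward and backward, and the interval DP gives dp[1][8] = 5.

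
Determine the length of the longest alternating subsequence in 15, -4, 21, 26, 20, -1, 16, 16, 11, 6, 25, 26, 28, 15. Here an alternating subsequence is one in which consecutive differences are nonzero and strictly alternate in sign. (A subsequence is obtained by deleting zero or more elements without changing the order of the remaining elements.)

Track the best alternating length ending on an up-step vs a down-step at each position: up/down = 1/1, 1/2, 3/1, 3/1, 3/4, 3/4, 5/4, 5/4, 5/6, 5/6, 7/4, 7/1, 7/1, 7/8.
The maximum over both is 8; one such subsequence is 15, -4, 21, -1, 16, 11, 25, 15.

8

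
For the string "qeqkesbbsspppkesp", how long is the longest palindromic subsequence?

One longest palindromic subsequence is eksbbske (positions 2,4,6,7,8,10,14,15); it reads the same forward and backward, and the interval DP gives dp[1][17] = 8.

8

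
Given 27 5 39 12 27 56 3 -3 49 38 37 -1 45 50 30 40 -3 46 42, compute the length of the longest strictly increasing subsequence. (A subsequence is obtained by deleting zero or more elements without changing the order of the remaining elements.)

6

One longest increasing subsequence is 5, 12, 27, 38, 45, 50 (positions 2,4,5,10,13,14), of length 6; no longer one exists.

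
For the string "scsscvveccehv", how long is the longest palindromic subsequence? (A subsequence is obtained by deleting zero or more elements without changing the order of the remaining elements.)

6

One longest palindromic subsequence is veccev (positions 6,8,9,10,11,13); it reads the same forward and backward, and the interval DP gives dp[1][13] = 6.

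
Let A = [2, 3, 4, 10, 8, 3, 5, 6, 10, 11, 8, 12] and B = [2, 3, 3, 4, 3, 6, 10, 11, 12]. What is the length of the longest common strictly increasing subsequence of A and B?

7

For each value that appears in both, track the longest common increasing run ending there.
The best achievable length is 7; one witness is 2, 3, 4, 6, 10, 11, 12 (A-positions 1,2,3,8,9,10,12, B-positions 1,2,4,6,7,8,9).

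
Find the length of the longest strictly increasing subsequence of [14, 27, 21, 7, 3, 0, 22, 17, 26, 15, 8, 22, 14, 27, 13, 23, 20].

5

Let dp[i] be the longest increasing subsequence ending at position i. Then dp = [1, 2, 2, 1, 1, 1, 3, 2, 4, 2, 2, 3, 3, 5, 3, 4, 4].
The maximum is 5; one witness is 14, 21, 22, 26, 27 at positions 1,3,7,9,14.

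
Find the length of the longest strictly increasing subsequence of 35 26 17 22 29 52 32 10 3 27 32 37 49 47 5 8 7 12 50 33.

One longest increasing subsequence is 17, 22, 29, 32, 37, 49, 50 (positions 3,4,5,7,12,13,19), of length 7; no longer one exists.

7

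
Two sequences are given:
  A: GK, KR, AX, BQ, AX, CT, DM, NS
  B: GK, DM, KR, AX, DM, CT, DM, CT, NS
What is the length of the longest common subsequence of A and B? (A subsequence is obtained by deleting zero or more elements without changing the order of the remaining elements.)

A longest common subsequence is GK, KR, AX, CT, DM, NS (length 6); the LCS DP confirms no longer common subsequence exists.

6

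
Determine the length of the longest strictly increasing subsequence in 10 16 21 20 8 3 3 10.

3

One longest increasing subsequence is 10, 16, 21 (positions 1,2,3), of length 3; no longer one exists.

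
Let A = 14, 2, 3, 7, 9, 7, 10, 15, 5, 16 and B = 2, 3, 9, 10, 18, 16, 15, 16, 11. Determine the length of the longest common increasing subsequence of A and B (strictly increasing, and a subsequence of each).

6

A longest common strictly increasing subsequence is 2, 3, 9, 10, 15, 16 (length 6); it appears in order in both A and B, and no longer such subsequence exists.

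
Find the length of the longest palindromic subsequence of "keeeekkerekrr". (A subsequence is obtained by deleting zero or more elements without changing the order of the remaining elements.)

One longest palindromic subsequence is keekkeek (positions 1,2,5,6,7,8,10,11); it reads the same forward and backward, and the interval DP gives dp[1][13] = 8.

8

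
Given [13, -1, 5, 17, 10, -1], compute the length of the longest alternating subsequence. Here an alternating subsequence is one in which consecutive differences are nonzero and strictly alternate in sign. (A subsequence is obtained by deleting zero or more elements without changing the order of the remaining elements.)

4

Track the best alternating length ending on an up-step vs a down-step at each position: up/down = 1/1, 1/2, 3/2, 3/1, 3/4, 1/4.
The maximum over both is 4; one such subsequence is 13, -1, 17, 10.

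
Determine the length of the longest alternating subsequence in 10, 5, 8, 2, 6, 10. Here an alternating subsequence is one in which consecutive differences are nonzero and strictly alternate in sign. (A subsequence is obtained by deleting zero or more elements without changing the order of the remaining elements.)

A longest alternating subsequence is 10, 5, 8, 2, 6 (positions 1,2,3,4,5); its 4 consecutive differences strictly alternate in sign, and length 5 is optimal.

5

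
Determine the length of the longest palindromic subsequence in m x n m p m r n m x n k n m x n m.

One longest palindromic subsequence is mnxnknxnm (positions 1,3,10,11,12,13,15,16,17); it reads the same forward and backward, and the interval DP gives dp[1][17] = 9.

9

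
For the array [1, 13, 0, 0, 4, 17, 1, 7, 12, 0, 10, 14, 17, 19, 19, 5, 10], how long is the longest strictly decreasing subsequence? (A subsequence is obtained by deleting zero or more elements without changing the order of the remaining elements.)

4

Scanning left to right, the best length ending at each element is: 1→1, 13→1, 0→2, 0→2, 4→2, 17→1, 1→3, 7→2, 12→2, 0→4, 10→3, 14→2, 17→1, 19→1, 19→1, 5→4, 10→3.
So the longest decreasing subsequence has length 4, e.g. 13, 4, 1, 0.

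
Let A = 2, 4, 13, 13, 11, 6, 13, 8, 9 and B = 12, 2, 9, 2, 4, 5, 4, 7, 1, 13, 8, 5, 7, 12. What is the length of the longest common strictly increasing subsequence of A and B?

3

For each value that appears in both, track the longest common increasing run ending there.
The best achievable length is 3; one witness is 2, 4, 13 (A-positions 1,2,3, B-positions 2,5,10).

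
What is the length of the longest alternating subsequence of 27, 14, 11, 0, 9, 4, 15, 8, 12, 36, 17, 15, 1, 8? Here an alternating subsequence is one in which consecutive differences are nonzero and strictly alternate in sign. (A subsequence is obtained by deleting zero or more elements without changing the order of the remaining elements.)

A longest alternating subsequence is 27, 0, 9, 4, 15, 8, 12, 1, 8 (positions 1,4,5,6,7,8,9,13,14); its 8 consecutive differences strictly alternate in sign, and length 9 is optimal.

9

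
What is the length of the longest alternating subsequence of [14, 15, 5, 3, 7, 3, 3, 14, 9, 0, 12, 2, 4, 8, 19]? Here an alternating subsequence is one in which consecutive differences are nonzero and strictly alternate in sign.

A longest alternating subsequence is 14, 15, 5, 7, 3, 14, 9, 12, 2, 4 (positions 1,2,3,5,6,8,9,11,12,13); its 9 consecutive differences strictly alternate in sign, and length 10 is optimal.

10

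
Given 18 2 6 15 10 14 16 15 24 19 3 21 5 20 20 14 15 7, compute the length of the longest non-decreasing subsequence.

Scanning left to right, the best length ending at each element is: 18→1, 2→1, 6→2, 15→3, 10→3, 14→4, 16→5, 15→5, 24→6, 19→6, 3→2, 21→7, 5→3, 20→7, 20→8, 14→5, 15→6, 7→4.
So the longest non-decreasing subsequence has length 8, e.g. 2, 6, 10, 14, 16, 19, 20, 20.

8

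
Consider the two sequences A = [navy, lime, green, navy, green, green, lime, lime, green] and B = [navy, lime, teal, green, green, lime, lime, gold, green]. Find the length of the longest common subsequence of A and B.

7

A longest common subsequence is navy, lime, green, green, lime, lime, green (length 7); the LCS DP confirms no longer common subsequence exists.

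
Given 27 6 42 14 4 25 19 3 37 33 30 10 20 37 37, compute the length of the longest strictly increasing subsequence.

5

One longest increasing subsequence is 6, 14, 25, 33, 37 (positions 2,4,6,10,14), of length 5; no longer one exists.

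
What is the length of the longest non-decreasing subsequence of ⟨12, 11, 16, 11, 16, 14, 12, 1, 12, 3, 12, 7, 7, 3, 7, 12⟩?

Let dp[i] be the longest non-decreasing subsequence ending at position i. Then dp = [1, 1, 2, 2, 3, 3, 3, 1, 4, 2, 5, 3, 4, 3, 5, 6].
The maximum is 6; one witness is 11, 11, 12, 12, 12, 12 at positions 2,4,7,9,11,16.

6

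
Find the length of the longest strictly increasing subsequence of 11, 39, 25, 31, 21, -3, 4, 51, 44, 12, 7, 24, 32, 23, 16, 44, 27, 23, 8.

6

Let dp[i] be the longest increasing subsequence ending at position i. Then dp = [1, 2, 2, 3, 2, 1, 2, 4, 4, 3, 3, 4, 5, 4, 4, 6, 5, 5, 4].
The maximum is 6; one witness is -3, 4, 12, 24, 32, 44 at positions 6,7,10,12,13,16.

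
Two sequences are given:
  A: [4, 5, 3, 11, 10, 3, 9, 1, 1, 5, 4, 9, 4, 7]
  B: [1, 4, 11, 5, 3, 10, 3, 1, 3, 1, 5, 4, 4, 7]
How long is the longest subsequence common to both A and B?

Backtracking the LCS table gives one alignment: 4 (A1,B2) → 5 (A2,B4) → 3 (A3,B5) → 10 (A5,B6) → 3 (A6,B7) → 1 (A8,B8) → 1 (A9,B10) → 5 (A10,B11) → 4 (A11,B12) → 4 (A13,B13) → 7 (A14,B14).
So the longest common subsequence has length 11.

11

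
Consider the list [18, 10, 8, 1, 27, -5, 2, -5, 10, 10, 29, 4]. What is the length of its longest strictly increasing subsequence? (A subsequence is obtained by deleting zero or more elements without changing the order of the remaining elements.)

Scanning left to right, the best length ending at each element is: 18→1, 10→1, 8→1, 1→1, 27→2, -5→1, 2→2, -5→1, 10→3, 10→3, 29→4, 4→3.
So the longest increasing subsequence has length 4, e.g. 1, 2, 10, 29.

4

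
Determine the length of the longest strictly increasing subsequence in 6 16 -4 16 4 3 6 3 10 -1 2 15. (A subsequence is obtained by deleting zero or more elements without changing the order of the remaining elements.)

5

Let dp[i] be the longest increasing subsequence ending at position i. Then dp = [1, 2, 1, 2, 2, 2, 3, 2, 4, 2, 3, 5].
The maximum is 5; one witness is -4, 4, 6, 10, 15 at positions 3,5,7,9,12.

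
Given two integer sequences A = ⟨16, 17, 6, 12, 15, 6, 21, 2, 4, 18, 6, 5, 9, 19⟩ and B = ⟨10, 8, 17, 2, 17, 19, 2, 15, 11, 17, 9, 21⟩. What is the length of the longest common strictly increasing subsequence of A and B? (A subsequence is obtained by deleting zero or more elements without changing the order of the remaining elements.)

2

For each value that appears in both, track the longest common increasing run ending there.
The best achievable length is 2; one witness is 17, 19 (A-positions 2,14, B-positions 3,6).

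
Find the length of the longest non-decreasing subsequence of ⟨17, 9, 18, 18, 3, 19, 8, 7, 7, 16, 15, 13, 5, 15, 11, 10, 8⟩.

Let dp[i] be the longest non-decreasing subsequence ending at position i. Then dp = [1, 1, 2, 3, 1, 4, 2, 2, 3, 4, 4, 4, 2, 5, 4, 4, 4].
The maximum is 5; one witness is 3, 7, 7, 15, 15 at positions 5,8,9,11,14.

5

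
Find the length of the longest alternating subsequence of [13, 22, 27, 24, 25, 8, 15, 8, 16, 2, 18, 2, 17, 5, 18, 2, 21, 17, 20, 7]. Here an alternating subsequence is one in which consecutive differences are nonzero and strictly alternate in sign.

19

A longest alternating subsequence is 13, 27, 24, 25, 8, 15, 8, 16, 2, 18, 2, 17, 5, 18, 2, 21, 17, 20, 7 (positions 1,3,4,5,6,7,8,9,10,11,12,13,14,15,16,17,18,19,20); its 18 consecutive differences strictly alternate in sign, and length 19 is optimal.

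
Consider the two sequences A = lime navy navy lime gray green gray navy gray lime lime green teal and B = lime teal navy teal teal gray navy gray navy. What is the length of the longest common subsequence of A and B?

Backtracking the LCS table gives one alignment: lime (A1,B1) → navy (A2,B3) → navy (A3,B7) → gray (A7,B8) → navy (A8,B9).
So the longest common subsequence has length 5.

5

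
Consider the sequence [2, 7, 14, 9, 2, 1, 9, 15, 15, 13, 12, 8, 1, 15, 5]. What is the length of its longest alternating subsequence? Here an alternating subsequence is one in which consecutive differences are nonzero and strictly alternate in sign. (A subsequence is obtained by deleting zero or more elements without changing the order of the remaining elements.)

Track the best alternating length ending on an up-step vs a down-step at each position: up/down = 1/1, 2/1, 2/1, 2/3, 1/3, 1/3, 4/3, 4/1, 4/1, 4/5, 4/5, 4/5, 1/5, 6/1, 6/7.
The maximum over both is 7; one such subsequence is 2, 14, 9, 15, 13, 15, 5.

7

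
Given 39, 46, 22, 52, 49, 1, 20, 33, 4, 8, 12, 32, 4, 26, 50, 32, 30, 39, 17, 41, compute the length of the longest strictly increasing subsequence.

8

One longest increasing subsequence is 1, 4, 8, 12, 26, 32, 39, 41 (positions 6,9,10,11,14,16,18,20), of length 8; no longer one exists.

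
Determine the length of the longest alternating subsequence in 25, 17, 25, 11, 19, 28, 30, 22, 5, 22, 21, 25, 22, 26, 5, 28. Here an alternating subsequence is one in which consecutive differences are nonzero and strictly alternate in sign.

13

A longest alternating subsequence is 25, 17, 25, 11, 19, 5, 22, 21, 25, 22, 26, 5, 28 (positions 1,2,3,4,5,9,10,11,12,13,14,15,16); its 12 consecutive differences strictly alternate in sign, and length 13 is optimal.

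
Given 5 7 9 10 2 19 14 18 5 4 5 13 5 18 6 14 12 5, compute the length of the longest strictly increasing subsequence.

6

One longest increasing subsequence is 5, 7, 9, 10, 14, 18 (positions 1,2,3,4,7,8), of length 6; no longer one exists.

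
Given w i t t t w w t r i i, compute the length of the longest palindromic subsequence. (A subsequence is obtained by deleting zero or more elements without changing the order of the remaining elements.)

One longest palindromic subsequence is itwwti (positions 2,5,6,7,8,11); it reads the same forward and backward, and the interval DP gives dp[1][11] = 6.

6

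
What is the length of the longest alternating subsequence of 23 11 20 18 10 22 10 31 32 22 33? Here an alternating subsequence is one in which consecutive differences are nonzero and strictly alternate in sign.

9

Track the best alternating length ending on an up-step vs a down-step at each position: up/down = 1/1, 1/2, 3/2, 3/4, 1/4, 5/2, 1/6, 7/1, 7/1, 7/8, 9/1.
The maximum over both is 9; one such subsequence is 23, 11, 20, 18, 22, 10, 31, 22, 33.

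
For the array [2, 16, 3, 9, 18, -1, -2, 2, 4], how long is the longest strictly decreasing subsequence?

4

One longest decreasing subsequence is 16, 3, -1, -2 (positions 2,3,6,7), of length 4; no longer one exists.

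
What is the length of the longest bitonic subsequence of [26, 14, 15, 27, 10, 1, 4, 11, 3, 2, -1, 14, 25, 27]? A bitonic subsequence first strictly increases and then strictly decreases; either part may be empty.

8

Let inc[i] be the LIS ending at i and dec[i] the longest strictly decreasing subsequence starting at i. inc = [1, 1, 2, 3, 1, 1, 2, 3, 2, 2, 1, 4, 5, 6], dec = [7, 6, 6, 6, 5, 2, 4, 4, 3, 2, 1, 1, 1, 1].
max_i inc[i]+dec[i]−1 = 8, with one witness 14, 15, 27, 10, 4, 3, 2, -1.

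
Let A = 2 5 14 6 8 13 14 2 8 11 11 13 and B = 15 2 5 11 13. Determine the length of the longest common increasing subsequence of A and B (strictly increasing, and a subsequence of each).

4

For each value that appears in both, track the longest common increasing run ending there.
The best achievable length is 4; one witness is 2, 5, 11, 13 (A-positions 1,2,10,12, B-positions 2,3,4,5).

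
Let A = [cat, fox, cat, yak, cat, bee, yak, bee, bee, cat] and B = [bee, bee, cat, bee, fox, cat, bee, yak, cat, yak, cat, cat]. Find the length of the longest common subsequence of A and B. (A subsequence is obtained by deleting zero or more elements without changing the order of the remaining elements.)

A longest common subsequence is cat, fox, cat, yak, cat, yak, cat (length 7); the LCS DP confirms no longer common subsequence exists.

7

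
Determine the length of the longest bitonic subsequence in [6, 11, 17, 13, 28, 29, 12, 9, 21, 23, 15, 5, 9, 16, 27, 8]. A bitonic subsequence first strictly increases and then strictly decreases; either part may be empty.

9

One longest bitonic subsequence is 6, 11, 17, 28, 29, 23, 15, 9, 8 (positions 1,2,3,5,6,10,11,13,16): it rises to 29 then falls. Length 9 is optimal.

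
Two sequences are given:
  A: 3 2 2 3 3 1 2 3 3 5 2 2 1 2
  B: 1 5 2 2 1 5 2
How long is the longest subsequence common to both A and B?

6

A longest common subsequence is 1, 5, 2, 2, 1, 2 (length 6); the LCS DP confirms no longer common subsequence exists.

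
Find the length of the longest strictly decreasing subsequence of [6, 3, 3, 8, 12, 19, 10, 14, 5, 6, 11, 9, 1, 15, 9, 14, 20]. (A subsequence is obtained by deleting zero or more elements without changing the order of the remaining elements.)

Let dp[i] be the longest decreasing subsequence ending at position i. Then dp = [1, 2, 2, 1, 1, 1, 2, 2, 3, 3, 3, 4, 5, 2, 4, 3, 1].
The maximum is 5; one witness is 19, 14, 11, 9, 1 at positions 6,8,11,12,13.

5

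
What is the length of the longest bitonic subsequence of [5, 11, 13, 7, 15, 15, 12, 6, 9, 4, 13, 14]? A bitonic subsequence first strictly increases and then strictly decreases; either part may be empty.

7

One longest bitonic subsequence is 5, 11, 13, 15, 12, 9, 4 (positions 1,2,3,5,7,9,10): it rises to 15 then falls. Length 7 is optimal.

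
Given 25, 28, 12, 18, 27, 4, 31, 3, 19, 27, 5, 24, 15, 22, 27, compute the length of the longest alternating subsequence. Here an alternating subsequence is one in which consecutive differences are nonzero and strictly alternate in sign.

12

A longest alternating subsequence is 25, 28, 12, 18, 4, 31, 3, 19, 5, 24, 15, 22 (positions 1,2,3,4,6,7,8,9,11,12,13,14); its 11 consecutive differences strictly alternate in sign, and length 12 is optimal.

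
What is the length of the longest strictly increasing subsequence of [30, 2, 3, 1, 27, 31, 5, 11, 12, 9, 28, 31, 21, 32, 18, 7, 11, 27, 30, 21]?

8

Let dp[i] be the longest increasing subsequence ending at position i. Then dp = [1, 1, 2, 1, 3, 4, 3, 4, 5, 4, 6, 7, 6, 8, 6, 4, 5, 7, 8, 7].
The maximum is 8; one witness is 2, 3, 5, 11, 12, 28, 31, 32 at positions 2,3,7,8,9,11,12,14.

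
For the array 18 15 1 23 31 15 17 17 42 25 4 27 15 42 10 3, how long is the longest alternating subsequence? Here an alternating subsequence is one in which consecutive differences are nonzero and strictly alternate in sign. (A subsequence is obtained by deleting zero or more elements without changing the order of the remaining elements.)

Track the best alternating length ending on an up-step vs a down-step at each position: up/down = 1/1, 1/2, 1/2, 3/1, 3/1, 3/4, 5/4, 5/4, 5/1, 5/6, 3/6, 7/6, 7/8, 9/1, 7/10, 3/10.
The maximum over both is 10; one such subsequence is 18, 15, 23, 15, 42, 25, 27, 15, 42, 10.

10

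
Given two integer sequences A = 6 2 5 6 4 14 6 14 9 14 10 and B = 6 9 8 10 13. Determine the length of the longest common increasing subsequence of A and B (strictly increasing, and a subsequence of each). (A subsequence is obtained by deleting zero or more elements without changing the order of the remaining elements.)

For each value that appears in both, track the longest common increasing run ending there.
The best achievable length is 3; one witness is 6, 9, 10 (A-positions 1,9,11, B-positions 1,2,4).

3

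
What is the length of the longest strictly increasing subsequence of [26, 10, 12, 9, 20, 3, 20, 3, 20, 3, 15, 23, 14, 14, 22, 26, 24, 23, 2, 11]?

5

One longest increasing subsequence is 10, 12, 20, 23, 26 (positions 2,3,5,12,16), of length 5; no longer one exists.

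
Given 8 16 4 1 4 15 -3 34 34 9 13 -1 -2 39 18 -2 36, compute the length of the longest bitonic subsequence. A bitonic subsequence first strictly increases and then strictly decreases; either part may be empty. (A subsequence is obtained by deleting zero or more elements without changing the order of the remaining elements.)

One longest bitonic subsequence is 1, 4, 15, 34, 13, -1, -2 (positions 4,5,6,8,11,12,16): it rises to 34 then falls. Length 7 is optimal.

7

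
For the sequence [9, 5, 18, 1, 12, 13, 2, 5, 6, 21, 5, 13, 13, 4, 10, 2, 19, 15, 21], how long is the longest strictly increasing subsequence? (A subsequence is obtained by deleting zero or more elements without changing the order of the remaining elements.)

One longest increasing subsequence is 1, 2, 5, 6, 13, 19, 21 (positions 4,7,8,9,12,17,19), of length 7; no longer one exists.

7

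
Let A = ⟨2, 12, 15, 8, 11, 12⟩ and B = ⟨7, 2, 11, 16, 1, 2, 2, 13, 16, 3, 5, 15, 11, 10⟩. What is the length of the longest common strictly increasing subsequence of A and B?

For each value that appears in both, track the longest common increasing run ending there.
The best achievable length is 2; one witness is 2, 11 (A-positions 1,5, B-positions 2,3).

2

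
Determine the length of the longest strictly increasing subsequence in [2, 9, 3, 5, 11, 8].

4

Let dp[i] be the longest increasing subsequence ending at position i. Then dp = [1, 2, 2, 3, 4, 4].
The maximum is 4; one witness is 2, 3, 5, 11 at positions 1,3,4,5.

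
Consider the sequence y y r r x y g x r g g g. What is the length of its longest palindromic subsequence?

5

One longest palindromic subsequence is rxgxr (positions 4,5,7,8,9); it reads the same forward and backward, and the interval DP gives dp[1][12] = 5.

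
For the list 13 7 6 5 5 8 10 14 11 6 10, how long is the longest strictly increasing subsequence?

4

Let dp[i] be the longest increasing subsequence ending at position i. Then dp = [1, 1, 1, 1, 1, 2, 3, 4, 4, 2, 3].
The maximum is 4; one witness is 7, 8, 10, 14 at positions 2,6,7,8.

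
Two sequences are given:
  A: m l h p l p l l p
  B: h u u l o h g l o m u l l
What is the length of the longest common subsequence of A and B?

5

A longest common subsequence is lhlll (length 5); the LCS DP confirms no longer common subsequence exists.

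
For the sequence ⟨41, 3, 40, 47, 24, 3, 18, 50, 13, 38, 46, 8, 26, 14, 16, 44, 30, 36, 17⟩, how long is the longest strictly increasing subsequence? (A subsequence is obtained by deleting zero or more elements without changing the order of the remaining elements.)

Scanning left to right, the best length ending at each element is: 41→1, 3→1, 40→2, 47→3, 24→2, 3→1, 18→2, 50→4, 13→2, 38→3, 46→4, 8→2, 26→3, 14→3, 16→4, 44→5, 30→5, 36→6, 17→5.
So the longest increasing subsequence has length 6, e.g. 3, 13, 14, 16, 30, 36.

6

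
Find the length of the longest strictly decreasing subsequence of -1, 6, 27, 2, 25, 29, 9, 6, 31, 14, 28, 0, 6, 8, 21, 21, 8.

Scanning left to right, the best length ending at each element is: -1→1, 6→1, 27→1, 2→2, 25→2, 29→1, 9→3, 6→4, 31→1, 14→3, 28→2, 0→5, 6→4, 8→4, 21→3, 21→3, 8→4.
So the longest decreasing subsequence has length 5, e.g. 27, 25, 9, 6, 0.

5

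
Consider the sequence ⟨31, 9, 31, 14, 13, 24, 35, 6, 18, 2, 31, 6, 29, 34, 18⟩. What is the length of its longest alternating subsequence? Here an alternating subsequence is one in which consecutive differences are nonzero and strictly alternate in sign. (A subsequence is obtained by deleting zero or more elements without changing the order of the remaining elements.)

Track the best alternating length ending on an up-step vs a down-step at each position: up/down = 1/1, 1/2, 3/1, 3/4, 3/4, 5/4, 5/1, 1/6, 7/6, 1/8, 9/6, 9/10, 11/10, 11/6, 11/12.
The maximum over both is 12; one such subsequence is 31, 9, 31, 14, 24, 6, 18, 2, 31, 6, 29, 18.

12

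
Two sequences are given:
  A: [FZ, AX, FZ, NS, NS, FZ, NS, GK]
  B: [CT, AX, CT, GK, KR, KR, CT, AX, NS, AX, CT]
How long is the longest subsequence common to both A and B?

Backtracking the LCS table gives one alignment: AX (A2,B8) → NS (A4,B9).
So the longest common subsequence has length 2.

2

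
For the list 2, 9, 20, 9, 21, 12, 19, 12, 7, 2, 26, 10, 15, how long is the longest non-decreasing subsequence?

Let dp[i] be the longest non-decreasing subsequence ending at position i. Then dp = [1, 2, 3, 3, 4, 4, 5, 5, 2, 2, 6, 4, 6].
The maximum is 6; one witness is 2, 9, 9, 12, 19, 26 at positions 1,2,4,6,7,11.

6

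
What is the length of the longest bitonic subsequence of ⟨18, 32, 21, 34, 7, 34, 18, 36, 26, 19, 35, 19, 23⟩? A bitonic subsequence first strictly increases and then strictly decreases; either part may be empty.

One longest bitonic subsequence is 18, 32, 34, 36, 35, 23 (positions 1,2,4,8,11,13): it rises to 36 then falls. Length 6 is optimal.

6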